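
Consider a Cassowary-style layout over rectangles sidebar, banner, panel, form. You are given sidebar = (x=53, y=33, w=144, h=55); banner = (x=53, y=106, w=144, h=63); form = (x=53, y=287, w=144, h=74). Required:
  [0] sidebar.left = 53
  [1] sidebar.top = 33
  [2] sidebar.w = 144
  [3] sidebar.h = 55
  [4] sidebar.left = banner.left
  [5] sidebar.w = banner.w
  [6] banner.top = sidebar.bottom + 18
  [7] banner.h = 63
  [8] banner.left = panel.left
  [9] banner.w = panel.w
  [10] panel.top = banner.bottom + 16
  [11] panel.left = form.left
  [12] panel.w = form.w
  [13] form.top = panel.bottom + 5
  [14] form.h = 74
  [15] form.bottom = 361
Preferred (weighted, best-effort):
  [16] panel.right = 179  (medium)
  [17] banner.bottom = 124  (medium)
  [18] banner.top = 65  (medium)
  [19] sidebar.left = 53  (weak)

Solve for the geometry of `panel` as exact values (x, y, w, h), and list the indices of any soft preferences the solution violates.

1. panel.x = 53  [banner.left = panel.left]
2. panel.w = 144  [banner.w = panel.w]
3. panel.y = 185  [panel.top = banner.bottom + 16]
4. panel.h = 97  [form.top = panel.bottom + 5]

panel = (x=53, y=185, w=144, h=97)
violated soft preferences: 16, 17, 18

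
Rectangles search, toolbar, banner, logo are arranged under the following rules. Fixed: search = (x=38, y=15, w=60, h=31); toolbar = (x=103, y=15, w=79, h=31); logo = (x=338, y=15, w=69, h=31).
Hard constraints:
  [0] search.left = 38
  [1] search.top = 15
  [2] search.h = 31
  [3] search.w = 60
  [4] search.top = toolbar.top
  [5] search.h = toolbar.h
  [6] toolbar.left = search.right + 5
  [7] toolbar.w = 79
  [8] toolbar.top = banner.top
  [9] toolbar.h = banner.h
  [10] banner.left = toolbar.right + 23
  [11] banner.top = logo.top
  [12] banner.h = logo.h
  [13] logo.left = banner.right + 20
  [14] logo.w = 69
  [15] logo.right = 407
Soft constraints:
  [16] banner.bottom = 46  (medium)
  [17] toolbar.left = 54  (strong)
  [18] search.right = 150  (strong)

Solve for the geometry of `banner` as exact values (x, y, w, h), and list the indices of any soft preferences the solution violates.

1. banner.y = 15  [toolbar.top = banner.top]
2. banner.h = 31  [toolbar.h = banner.h]
3. banner.x = 205  [banner.left = toolbar.right + 23]
4. banner.w = 113  [logo.left = banner.right + 20]

banner = (x=205, y=15, w=113, h=31)
violated soft preferences: 17, 18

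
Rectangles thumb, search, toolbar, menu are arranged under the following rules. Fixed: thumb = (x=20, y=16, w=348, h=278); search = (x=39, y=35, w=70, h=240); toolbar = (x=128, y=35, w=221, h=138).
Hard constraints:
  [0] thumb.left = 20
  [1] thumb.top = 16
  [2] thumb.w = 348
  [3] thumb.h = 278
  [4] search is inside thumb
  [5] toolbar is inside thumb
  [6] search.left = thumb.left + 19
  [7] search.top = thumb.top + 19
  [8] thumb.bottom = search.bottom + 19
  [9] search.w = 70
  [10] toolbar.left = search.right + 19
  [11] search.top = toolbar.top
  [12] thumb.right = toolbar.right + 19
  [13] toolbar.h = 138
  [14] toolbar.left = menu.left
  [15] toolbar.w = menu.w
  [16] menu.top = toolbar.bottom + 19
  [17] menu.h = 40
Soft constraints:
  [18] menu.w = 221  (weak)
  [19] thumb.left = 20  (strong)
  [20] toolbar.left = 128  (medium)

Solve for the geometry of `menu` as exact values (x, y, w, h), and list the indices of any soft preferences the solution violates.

1. menu.x = 128  [toolbar.left = menu.left]
2. menu.w = 221  [toolbar.w = menu.w]
3. menu.y = 192  [menu.top = toolbar.bottom + 19]
4. menu.h = 40  [menu.h = 40]

menu = (x=128, y=192, w=221, h=40)
violated soft preferences: none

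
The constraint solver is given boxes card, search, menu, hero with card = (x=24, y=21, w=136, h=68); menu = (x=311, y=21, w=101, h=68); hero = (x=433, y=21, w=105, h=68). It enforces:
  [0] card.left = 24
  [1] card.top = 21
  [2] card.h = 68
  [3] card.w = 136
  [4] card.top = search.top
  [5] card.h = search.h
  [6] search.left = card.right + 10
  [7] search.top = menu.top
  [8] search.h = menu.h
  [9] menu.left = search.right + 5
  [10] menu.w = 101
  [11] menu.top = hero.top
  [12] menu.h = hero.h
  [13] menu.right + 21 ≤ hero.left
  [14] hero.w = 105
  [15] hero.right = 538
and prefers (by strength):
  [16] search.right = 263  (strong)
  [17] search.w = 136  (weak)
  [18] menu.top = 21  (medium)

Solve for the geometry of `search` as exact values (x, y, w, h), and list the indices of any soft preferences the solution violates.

1. search.y = 21  [card.top = search.top]
2. search.h = 68  [card.h = search.h]
3. search.x = 170  [search.left = card.right + 10]
4. search.w = 136  [menu.left = search.right + 5]

search = (x=170, y=21, w=136, h=68)
violated soft preferences: 16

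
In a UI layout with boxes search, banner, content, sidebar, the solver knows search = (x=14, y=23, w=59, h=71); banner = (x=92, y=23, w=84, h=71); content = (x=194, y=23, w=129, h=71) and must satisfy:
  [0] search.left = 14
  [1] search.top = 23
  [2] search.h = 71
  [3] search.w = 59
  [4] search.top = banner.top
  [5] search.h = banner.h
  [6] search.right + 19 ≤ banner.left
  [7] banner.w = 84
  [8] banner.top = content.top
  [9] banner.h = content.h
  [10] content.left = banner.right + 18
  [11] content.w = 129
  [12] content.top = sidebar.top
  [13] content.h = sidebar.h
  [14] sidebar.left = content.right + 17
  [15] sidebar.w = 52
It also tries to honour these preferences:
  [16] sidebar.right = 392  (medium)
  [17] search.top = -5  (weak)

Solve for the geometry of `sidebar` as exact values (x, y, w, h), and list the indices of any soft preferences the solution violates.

sidebar = (x=340, y=23, w=52, h=71)
violated soft preferences: 17

1. sidebar.y = 23  [content.top = sidebar.top]
2. sidebar.h = 71  [content.h = sidebar.h]
3. sidebar.x = 340  [sidebar.left = content.right + 17]
4. sidebar.w = 52  [sidebar.w = 52]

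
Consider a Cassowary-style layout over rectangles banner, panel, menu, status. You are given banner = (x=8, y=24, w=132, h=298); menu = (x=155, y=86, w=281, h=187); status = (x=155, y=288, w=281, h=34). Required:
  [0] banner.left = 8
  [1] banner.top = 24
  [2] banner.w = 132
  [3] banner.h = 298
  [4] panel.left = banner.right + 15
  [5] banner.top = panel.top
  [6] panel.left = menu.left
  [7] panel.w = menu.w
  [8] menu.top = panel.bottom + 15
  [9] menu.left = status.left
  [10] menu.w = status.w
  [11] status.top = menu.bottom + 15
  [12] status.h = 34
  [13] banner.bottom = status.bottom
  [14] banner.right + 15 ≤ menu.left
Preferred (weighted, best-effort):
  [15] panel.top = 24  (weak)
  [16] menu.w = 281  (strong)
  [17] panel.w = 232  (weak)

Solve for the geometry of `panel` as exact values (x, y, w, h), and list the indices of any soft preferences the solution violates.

panel = (x=155, y=24, w=281, h=47)
violated soft preferences: 17

1. panel.x = 155  [panel.left = banner.right + 15]
2. panel.y = 24  [banner.top = panel.top]
3. panel.w = 281  [panel.w = menu.w]
4. panel.h = 47  [menu.top = panel.bottom + 15]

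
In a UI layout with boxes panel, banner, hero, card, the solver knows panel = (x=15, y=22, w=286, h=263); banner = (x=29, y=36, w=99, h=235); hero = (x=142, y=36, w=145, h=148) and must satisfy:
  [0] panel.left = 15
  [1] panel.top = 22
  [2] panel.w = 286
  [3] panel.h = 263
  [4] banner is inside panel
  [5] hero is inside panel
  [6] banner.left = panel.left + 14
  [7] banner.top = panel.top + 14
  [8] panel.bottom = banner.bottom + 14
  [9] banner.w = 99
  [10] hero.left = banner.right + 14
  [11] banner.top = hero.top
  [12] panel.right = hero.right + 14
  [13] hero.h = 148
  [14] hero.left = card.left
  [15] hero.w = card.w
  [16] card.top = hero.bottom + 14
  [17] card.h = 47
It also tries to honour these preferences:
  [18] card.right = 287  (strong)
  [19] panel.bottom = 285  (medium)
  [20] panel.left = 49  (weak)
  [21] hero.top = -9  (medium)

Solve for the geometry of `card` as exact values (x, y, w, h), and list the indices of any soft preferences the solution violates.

card = (x=142, y=198, w=145, h=47)
violated soft preferences: 20, 21

1. card.x = 142  [hero.left = card.left]
2. card.w = 145  [hero.w = card.w]
3. card.y = 198  [card.top = hero.bottom + 14]
4. card.h = 47  [card.h = 47]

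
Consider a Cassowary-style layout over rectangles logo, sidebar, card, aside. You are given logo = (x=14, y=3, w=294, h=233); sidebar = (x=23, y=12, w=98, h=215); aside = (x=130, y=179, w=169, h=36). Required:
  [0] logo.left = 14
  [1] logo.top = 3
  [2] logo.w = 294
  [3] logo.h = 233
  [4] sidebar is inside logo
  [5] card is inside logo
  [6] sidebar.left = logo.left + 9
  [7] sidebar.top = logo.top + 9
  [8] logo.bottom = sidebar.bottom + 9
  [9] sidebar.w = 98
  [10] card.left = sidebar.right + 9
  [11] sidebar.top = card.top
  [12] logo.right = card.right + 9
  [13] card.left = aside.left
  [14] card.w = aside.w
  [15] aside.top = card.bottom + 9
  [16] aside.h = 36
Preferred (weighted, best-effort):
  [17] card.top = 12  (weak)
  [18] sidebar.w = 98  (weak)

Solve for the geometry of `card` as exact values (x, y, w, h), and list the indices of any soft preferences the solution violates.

1. card.x = 130  [card.left = sidebar.right + 9]
2. card.y = 12  [sidebar.top = card.top]
3. card.w = 169  [logo.right = card.right + 9]
4. card.h = 158  [aside.top = card.bottom + 9]

card = (x=130, y=12, w=169, h=158)
violated soft preferences: none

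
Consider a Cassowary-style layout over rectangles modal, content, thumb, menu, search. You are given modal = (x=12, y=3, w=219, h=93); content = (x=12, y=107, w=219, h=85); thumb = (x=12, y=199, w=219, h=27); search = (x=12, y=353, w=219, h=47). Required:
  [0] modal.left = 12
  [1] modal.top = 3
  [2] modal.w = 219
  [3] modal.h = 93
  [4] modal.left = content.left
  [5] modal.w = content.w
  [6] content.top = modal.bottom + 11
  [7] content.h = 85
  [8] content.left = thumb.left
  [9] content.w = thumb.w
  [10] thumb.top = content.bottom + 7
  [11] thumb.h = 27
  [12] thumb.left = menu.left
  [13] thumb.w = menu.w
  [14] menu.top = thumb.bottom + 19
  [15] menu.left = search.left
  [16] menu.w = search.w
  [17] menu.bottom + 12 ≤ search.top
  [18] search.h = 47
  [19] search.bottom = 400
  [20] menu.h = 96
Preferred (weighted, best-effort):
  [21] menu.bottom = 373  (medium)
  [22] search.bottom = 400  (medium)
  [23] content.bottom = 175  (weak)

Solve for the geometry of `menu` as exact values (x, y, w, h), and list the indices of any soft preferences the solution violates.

1. menu.x = 12  [thumb.left = menu.left]
2. menu.w = 219  [thumb.w = menu.w]
3. menu.y = 245  [menu.top = thumb.bottom + 19]
4. menu.h = 96  [menu.h = 96]

menu = (x=12, y=245, w=219, h=96)
violated soft preferences: 21, 23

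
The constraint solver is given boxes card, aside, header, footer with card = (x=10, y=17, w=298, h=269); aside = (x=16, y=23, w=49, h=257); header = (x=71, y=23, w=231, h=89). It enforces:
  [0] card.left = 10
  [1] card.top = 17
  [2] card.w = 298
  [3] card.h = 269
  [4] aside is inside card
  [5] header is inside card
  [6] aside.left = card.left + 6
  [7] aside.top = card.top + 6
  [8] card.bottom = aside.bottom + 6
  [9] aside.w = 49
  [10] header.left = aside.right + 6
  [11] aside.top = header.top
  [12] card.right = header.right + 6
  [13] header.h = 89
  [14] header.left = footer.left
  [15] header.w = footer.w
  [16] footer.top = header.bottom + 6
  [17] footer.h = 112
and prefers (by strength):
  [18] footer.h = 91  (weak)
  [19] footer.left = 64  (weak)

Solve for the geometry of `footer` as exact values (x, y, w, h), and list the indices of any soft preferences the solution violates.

1. footer.x = 71  [header.left = footer.left]
2. footer.w = 231  [header.w = footer.w]
3. footer.y = 118  [footer.top = header.bottom + 6]
4. footer.h = 112  [footer.h = 112]

footer = (x=71, y=118, w=231, h=112)
violated soft preferences: 18, 19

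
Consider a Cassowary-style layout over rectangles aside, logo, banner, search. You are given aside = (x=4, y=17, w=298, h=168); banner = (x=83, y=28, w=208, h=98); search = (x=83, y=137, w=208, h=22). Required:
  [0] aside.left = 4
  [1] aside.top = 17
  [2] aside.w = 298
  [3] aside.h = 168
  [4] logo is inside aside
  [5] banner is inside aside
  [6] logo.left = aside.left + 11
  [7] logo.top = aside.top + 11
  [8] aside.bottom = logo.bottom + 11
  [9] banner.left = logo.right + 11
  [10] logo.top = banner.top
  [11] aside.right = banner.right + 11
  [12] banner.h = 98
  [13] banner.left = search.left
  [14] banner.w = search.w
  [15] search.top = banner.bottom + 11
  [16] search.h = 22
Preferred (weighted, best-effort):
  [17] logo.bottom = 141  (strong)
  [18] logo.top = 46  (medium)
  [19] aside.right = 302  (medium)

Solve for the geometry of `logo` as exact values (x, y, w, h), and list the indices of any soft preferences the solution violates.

logo = (x=15, y=28, w=57, h=146)
violated soft preferences: 17, 18

1. logo.x = 15  [logo.left = aside.left + 11]
2. logo.y = 28  [logo.top = aside.top + 11]
3. logo.h = 146  [aside.bottom = logo.bottom + 11]
4. logo.w = 57  [banner.left = logo.right + 11]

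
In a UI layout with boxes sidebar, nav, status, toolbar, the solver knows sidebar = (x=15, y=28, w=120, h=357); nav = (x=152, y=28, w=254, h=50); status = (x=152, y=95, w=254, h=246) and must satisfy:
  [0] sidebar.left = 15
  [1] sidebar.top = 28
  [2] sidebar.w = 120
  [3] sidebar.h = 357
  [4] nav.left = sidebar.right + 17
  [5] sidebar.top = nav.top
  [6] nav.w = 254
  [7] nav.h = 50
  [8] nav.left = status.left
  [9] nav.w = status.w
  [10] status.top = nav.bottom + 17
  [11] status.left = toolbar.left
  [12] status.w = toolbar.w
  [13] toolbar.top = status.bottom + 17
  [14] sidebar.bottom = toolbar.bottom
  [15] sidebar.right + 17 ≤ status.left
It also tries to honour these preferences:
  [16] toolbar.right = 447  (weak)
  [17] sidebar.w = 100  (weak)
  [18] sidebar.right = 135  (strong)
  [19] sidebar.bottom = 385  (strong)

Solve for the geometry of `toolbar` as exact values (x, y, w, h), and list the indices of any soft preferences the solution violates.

1. toolbar.x = 152  [status.left = toolbar.left]
2. toolbar.w = 254  [status.w = toolbar.w]
3. toolbar.y = 358  [toolbar.top = status.bottom + 17]
4. toolbar.h = 27  [sidebar.bottom = toolbar.bottom]

toolbar = (x=152, y=358, w=254, h=27)
violated soft preferences: 16, 17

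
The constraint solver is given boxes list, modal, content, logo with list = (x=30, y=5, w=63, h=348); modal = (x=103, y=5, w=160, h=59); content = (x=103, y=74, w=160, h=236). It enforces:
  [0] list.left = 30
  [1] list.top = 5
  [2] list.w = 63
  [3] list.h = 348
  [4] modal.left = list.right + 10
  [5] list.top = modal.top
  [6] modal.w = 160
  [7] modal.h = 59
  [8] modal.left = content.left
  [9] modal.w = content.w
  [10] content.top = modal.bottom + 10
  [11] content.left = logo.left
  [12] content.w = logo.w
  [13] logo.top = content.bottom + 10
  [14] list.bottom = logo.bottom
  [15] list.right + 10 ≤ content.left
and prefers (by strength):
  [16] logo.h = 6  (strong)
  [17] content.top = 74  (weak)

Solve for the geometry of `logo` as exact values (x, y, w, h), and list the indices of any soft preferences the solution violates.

logo = (x=103, y=320, w=160, h=33)
violated soft preferences: 16

1. logo.x = 103  [content.left = logo.left]
2. logo.w = 160  [content.w = logo.w]
3. logo.y = 320  [logo.top = content.bottom + 10]
4. logo.h = 33  [list.bottom = logo.bottom]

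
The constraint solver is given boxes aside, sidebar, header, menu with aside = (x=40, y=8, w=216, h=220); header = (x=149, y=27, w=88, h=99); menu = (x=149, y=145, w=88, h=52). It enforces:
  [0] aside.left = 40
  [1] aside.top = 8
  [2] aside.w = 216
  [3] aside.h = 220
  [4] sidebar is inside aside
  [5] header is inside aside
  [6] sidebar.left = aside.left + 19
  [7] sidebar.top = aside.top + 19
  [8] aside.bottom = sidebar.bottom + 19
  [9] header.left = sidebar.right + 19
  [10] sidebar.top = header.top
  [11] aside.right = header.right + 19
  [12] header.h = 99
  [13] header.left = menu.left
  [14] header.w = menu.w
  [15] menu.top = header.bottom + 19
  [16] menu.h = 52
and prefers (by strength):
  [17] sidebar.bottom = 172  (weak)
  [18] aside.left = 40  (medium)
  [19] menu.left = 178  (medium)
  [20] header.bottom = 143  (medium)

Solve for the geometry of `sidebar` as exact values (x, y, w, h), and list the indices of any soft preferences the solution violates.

sidebar = (x=59, y=27, w=71, h=182)
violated soft preferences: 17, 19, 20

1. sidebar.x = 59  [sidebar.left = aside.left + 19]
2. sidebar.y = 27  [sidebar.top = aside.top + 19]
3. sidebar.h = 182  [aside.bottom = sidebar.bottom + 19]
4. sidebar.w = 71  [header.left = sidebar.right + 19]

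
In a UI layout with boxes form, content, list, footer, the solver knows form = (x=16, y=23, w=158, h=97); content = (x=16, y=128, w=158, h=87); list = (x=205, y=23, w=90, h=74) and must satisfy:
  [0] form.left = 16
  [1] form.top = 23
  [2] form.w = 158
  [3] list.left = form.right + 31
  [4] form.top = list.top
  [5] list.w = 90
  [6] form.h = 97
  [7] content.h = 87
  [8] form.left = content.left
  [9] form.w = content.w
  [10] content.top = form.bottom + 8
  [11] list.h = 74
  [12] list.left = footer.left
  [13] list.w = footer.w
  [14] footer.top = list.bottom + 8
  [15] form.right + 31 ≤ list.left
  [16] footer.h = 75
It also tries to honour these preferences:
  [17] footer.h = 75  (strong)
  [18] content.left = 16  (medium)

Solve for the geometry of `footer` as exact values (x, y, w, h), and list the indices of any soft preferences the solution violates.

footer = (x=205, y=105, w=90, h=75)
violated soft preferences: none

1. footer.x = 205  [list.left = footer.left]
2. footer.w = 90  [list.w = footer.w]
3. footer.y = 105  [footer.top = list.bottom + 8]
4. footer.h = 75  [footer.h = 75]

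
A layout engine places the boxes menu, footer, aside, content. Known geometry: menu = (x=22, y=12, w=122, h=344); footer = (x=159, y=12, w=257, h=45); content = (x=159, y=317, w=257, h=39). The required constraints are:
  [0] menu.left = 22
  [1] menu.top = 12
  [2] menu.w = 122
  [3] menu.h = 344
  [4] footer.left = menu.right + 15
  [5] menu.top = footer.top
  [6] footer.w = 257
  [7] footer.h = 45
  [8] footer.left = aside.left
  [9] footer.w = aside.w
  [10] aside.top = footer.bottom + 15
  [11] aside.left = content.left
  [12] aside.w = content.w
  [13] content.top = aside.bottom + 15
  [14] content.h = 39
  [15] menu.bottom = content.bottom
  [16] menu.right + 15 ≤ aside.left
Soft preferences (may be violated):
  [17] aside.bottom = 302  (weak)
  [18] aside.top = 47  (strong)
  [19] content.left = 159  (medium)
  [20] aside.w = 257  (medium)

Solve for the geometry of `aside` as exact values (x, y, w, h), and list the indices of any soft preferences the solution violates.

1. aside.x = 159  [footer.left = aside.left]
2. aside.w = 257  [footer.w = aside.w]
3. aside.y = 72  [aside.top = footer.bottom + 15]
4. aside.h = 230  [content.top = aside.bottom + 15]

aside = (x=159, y=72, w=257, h=230)
violated soft preferences: 18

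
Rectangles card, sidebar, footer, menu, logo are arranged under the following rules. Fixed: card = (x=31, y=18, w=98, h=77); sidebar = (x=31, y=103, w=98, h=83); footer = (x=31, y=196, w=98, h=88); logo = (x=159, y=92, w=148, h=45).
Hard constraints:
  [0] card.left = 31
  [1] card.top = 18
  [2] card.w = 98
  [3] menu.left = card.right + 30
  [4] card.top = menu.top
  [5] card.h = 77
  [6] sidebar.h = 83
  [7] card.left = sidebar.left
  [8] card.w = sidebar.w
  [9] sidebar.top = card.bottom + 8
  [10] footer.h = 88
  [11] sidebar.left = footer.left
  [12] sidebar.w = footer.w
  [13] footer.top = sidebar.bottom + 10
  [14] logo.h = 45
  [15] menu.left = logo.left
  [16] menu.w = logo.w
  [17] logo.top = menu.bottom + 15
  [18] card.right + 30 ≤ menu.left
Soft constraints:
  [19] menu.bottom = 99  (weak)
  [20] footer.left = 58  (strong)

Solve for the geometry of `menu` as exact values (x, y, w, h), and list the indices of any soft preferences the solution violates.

1. menu.x = 159  [menu.left = card.right + 30]
2. menu.y = 18  [card.top = menu.top]
3. menu.w = 148  [menu.w = logo.w]
4. menu.h = 59  [logo.top = menu.bottom + 15]

menu = (x=159, y=18, w=148, h=59)
violated soft preferences: 19, 20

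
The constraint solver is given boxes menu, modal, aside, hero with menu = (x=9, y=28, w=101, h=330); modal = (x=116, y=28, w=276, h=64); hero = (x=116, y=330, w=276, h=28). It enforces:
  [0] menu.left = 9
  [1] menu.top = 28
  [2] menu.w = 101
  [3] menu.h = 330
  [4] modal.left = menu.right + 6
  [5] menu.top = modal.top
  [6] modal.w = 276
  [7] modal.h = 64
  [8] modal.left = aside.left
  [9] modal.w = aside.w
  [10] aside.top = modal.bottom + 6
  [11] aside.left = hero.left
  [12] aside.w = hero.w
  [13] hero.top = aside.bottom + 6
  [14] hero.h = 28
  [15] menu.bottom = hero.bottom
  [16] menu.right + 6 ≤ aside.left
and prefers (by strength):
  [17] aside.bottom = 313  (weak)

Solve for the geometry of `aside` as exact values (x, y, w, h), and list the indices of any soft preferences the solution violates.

aside = (x=116, y=98, w=276, h=226)
violated soft preferences: 17

1. aside.x = 116  [modal.left = aside.left]
2. aside.w = 276  [modal.w = aside.w]
3. aside.y = 98  [aside.top = modal.bottom + 6]
4. aside.h = 226  [hero.top = aside.bottom + 6]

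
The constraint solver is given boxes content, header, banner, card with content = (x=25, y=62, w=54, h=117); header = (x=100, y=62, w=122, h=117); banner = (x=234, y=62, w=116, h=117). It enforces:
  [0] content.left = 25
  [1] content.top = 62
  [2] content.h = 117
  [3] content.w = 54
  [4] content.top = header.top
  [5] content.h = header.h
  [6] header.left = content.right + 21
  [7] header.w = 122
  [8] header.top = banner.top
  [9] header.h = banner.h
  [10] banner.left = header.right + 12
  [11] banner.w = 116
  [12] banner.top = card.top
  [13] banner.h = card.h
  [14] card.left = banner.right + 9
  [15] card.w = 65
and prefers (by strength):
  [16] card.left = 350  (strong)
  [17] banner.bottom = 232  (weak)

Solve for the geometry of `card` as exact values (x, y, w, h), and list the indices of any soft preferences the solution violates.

card = (x=359, y=62, w=65, h=117)
violated soft preferences: 16, 17

1. card.y = 62  [banner.top = card.top]
2. card.h = 117  [banner.h = card.h]
3. card.x = 359  [card.left = banner.right + 9]
4. card.w = 65  [card.w = 65]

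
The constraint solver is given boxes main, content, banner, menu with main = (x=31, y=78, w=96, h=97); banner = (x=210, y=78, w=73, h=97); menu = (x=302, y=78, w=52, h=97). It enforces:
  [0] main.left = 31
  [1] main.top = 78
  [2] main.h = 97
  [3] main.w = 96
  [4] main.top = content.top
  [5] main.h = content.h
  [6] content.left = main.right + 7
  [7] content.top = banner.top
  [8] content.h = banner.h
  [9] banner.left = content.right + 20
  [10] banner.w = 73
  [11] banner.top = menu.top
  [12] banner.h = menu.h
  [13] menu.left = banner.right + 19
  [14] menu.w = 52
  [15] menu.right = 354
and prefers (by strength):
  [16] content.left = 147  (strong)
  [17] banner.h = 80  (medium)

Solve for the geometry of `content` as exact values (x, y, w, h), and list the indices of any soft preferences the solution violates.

1. content.y = 78  [main.top = content.top]
2. content.h = 97  [main.h = content.h]
3. content.x = 134  [content.left = main.right + 7]
4. content.w = 56  [banner.left = content.right + 20]

content = (x=134, y=78, w=56, h=97)
violated soft preferences: 16, 17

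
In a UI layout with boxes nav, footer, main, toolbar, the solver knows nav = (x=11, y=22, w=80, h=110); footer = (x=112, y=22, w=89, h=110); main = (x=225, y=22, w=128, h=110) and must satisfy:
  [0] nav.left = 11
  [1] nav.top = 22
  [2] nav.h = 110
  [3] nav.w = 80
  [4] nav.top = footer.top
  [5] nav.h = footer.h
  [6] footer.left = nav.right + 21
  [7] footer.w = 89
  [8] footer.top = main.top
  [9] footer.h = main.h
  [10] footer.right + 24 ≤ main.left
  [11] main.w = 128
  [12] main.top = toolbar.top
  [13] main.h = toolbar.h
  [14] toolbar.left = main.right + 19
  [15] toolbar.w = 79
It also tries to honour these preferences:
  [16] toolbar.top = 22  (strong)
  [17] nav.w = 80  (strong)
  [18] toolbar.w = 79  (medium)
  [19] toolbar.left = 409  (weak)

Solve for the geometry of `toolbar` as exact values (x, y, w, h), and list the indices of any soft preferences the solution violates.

1. toolbar.y = 22  [main.top = toolbar.top]
2. toolbar.h = 110  [main.h = toolbar.h]
3. toolbar.x = 372  [toolbar.left = main.right + 19]
4. toolbar.w = 79  [toolbar.w = 79]

toolbar = (x=372, y=22, w=79, h=110)
violated soft preferences: 19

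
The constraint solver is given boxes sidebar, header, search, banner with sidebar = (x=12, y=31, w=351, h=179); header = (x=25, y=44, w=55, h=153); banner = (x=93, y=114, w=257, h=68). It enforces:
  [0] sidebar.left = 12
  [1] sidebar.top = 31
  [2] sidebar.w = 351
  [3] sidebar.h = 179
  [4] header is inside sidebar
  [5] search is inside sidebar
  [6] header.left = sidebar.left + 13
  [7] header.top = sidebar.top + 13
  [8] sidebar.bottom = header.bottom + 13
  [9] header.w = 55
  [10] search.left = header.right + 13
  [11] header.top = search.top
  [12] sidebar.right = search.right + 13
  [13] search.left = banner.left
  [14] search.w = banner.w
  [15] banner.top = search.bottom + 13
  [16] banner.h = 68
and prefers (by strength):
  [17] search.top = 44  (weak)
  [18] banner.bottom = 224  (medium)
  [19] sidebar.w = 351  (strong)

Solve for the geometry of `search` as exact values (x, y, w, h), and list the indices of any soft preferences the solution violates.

search = (x=93, y=44, w=257, h=57)
violated soft preferences: 18

1. search.x = 93  [search.left = header.right + 13]
2. search.y = 44  [header.top = search.top]
3. search.w = 257  [sidebar.right = search.right + 13]
4. search.h = 57  [banner.top = search.bottom + 13]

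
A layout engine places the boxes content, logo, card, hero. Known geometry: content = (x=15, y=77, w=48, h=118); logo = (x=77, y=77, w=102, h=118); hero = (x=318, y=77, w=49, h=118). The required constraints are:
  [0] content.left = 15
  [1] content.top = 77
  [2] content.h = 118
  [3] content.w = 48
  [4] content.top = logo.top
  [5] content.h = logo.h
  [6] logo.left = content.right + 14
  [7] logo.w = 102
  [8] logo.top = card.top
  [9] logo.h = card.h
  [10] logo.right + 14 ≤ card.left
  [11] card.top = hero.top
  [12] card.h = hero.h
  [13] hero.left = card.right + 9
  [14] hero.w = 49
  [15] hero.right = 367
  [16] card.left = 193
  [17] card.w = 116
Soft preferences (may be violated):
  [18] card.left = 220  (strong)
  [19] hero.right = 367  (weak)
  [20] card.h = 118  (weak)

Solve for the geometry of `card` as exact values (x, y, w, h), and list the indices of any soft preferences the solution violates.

card = (x=193, y=77, w=116, h=118)
violated soft preferences: 18

1. card.y = 77  [logo.top = card.top]
2. card.h = 118  [logo.h = card.h]
3. card.x = 193  [card.left = 193]
4. card.w = 116  [card.w = 116]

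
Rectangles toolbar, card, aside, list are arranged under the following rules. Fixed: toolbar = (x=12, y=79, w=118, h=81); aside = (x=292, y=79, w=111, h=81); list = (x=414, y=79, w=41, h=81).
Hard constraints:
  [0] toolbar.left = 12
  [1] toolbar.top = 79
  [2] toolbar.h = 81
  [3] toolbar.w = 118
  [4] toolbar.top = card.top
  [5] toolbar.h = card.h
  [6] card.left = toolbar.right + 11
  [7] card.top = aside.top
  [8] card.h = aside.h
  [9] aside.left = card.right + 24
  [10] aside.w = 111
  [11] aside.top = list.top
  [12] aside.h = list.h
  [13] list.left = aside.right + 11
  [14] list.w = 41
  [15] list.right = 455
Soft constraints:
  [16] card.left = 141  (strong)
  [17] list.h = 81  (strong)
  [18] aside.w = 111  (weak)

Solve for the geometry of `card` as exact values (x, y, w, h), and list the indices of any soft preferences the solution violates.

1. card.y = 79  [toolbar.top = card.top]
2. card.h = 81  [toolbar.h = card.h]
3. card.x = 141  [card.left = toolbar.right + 11]
4. card.w = 127  [aside.left = card.right + 24]

card = (x=141, y=79, w=127, h=81)
violated soft preferences: none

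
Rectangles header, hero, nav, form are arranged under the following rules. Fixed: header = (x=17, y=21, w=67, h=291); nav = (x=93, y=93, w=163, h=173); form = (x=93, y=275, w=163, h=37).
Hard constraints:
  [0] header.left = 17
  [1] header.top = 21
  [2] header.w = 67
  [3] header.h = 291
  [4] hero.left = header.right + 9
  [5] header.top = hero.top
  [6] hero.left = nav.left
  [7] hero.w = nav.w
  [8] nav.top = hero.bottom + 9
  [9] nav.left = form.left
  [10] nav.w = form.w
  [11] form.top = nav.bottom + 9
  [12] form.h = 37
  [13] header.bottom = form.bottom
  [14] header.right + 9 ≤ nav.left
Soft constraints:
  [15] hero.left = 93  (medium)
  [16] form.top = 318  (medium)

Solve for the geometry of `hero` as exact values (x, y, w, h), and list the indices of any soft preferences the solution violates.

hero = (x=93, y=21, w=163, h=63)
violated soft preferences: 16

1. hero.x = 93  [hero.left = header.right + 9]
2. hero.y = 21  [header.top = hero.top]
3. hero.w = 163  [hero.w = nav.w]
4. hero.h = 63  [nav.top = hero.bottom + 9]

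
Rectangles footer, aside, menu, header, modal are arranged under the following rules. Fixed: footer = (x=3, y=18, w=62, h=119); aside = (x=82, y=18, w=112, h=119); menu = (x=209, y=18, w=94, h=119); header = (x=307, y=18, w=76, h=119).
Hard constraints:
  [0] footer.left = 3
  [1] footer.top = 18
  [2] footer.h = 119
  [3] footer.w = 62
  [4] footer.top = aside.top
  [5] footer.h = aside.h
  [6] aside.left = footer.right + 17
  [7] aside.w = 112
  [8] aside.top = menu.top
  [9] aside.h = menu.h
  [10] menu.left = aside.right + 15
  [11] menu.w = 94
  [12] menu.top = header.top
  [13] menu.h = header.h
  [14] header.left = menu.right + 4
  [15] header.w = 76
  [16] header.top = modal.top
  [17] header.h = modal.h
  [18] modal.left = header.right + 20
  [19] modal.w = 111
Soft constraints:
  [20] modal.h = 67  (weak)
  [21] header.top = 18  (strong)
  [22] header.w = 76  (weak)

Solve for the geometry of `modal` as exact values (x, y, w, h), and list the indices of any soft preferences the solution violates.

1. modal.y = 18  [header.top = modal.top]
2. modal.h = 119  [header.h = modal.h]
3. modal.x = 403  [modal.left = header.right + 20]
4. modal.w = 111  [modal.w = 111]

modal = (x=403, y=18, w=111, h=119)
violated soft preferences: 20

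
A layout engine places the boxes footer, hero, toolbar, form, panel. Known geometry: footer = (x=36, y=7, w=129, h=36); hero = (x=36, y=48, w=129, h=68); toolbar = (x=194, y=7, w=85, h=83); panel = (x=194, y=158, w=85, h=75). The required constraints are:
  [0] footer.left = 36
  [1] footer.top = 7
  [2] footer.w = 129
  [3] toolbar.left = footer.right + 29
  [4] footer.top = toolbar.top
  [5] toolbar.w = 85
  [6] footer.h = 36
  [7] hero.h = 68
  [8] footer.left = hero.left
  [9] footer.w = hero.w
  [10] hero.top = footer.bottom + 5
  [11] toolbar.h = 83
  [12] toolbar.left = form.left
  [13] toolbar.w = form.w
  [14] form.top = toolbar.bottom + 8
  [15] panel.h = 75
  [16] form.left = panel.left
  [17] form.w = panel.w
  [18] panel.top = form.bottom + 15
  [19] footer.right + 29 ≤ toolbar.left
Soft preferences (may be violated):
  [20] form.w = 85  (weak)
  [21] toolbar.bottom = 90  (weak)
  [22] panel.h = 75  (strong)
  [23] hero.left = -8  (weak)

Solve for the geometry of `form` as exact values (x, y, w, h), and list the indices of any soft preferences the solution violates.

form = (x=194, y=98, w=85, h=45)
violated soft preferences: 23

1. form.x = 194  [toolbar.left = form.left]
2. form.w = 85  [toolbar.w = form.w]
3. form.y = 98  [form.top = toolbar.bottom + 8]
4. form.h = 45  [panel.top = form.bottom + 15]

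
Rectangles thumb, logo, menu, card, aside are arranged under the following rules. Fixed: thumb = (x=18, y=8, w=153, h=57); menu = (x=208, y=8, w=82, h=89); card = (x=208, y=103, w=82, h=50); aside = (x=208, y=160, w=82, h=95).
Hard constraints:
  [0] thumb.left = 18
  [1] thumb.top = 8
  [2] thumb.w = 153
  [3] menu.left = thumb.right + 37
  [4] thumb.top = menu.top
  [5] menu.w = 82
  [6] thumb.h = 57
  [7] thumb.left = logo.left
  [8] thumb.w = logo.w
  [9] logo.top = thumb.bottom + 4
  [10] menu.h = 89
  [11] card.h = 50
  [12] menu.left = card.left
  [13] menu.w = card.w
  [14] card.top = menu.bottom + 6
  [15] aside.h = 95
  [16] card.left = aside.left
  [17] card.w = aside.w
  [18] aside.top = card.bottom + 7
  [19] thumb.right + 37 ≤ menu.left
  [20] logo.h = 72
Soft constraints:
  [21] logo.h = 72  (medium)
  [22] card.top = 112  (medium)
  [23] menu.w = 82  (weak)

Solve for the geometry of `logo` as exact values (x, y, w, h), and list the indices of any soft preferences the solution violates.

1. logo.x = 18  [thumb.left = logo.left]
2. logo.w = 153  [thumb.w = logo.w]
3. logo.y = 69  [logo.top = thumb.bottom + 4]
4. logo.h = 72  [logo.h = 72]

logo = (x=18, y=69, w=153, h=72)
violated soft preferences: 22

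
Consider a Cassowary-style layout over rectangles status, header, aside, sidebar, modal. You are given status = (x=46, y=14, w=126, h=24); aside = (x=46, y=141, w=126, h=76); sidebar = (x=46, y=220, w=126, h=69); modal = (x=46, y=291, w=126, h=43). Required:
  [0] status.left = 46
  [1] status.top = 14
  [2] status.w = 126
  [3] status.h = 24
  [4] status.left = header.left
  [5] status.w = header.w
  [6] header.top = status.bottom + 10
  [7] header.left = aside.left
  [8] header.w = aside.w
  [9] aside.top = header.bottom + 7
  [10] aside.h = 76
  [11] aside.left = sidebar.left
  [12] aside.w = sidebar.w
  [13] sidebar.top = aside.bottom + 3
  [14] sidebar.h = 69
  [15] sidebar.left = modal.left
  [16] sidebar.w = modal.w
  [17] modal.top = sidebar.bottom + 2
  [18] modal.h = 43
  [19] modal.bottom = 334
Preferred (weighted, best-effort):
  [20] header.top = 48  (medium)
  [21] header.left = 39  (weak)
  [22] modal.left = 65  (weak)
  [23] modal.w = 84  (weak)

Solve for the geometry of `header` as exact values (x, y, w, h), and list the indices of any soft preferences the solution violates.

header = (x=46, y=48, w=126, h=86)
violated soft preferences: 21, 22, 23

1. header.x = 46  [status.left = header.left]
2. header.w = 126  [status.w = header.w]
3. header.y = 48  [header.top = status.bottom + 10]
4. header.h = 86  [aside.top = header.bottom + 7]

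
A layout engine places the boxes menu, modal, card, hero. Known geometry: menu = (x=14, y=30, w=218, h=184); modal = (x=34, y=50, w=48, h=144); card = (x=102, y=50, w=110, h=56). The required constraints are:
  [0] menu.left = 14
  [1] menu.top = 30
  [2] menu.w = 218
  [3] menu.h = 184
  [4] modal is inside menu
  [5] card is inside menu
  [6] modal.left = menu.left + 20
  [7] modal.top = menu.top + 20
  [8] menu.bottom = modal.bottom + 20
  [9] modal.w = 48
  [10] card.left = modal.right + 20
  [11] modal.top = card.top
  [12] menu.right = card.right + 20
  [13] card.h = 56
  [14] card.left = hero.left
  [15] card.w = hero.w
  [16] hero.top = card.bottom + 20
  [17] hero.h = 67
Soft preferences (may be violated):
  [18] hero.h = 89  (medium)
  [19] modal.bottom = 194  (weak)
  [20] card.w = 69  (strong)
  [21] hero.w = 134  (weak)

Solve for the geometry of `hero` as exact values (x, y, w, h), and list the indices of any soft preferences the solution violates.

1. hero.x = 102  [card.left = hero.left]
2. hero.w = 110  [card.w = hero.w]
3. hero.y = 126  [hero.top = card.bottom + 20]
4. hero.h = 67  [hero.h = 67]

hero = (x=102, y=126, w=110, h=67)
violated soft preferences: 18, 20, 21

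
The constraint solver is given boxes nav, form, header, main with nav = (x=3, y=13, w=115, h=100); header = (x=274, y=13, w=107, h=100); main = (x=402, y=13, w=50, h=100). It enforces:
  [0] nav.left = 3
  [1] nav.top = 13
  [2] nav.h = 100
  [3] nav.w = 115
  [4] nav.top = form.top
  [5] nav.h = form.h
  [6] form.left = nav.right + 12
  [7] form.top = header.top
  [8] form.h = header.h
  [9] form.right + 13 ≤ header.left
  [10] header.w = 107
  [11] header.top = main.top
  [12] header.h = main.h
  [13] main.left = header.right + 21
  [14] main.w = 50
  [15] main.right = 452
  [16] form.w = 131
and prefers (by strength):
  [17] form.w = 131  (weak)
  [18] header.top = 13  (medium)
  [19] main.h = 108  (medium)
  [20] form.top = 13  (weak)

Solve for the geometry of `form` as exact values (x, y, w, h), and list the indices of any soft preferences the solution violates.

1. form.y = 13  [nav.top = form.top]
2. form.h = 100  [nav.h = form.h]
3. form.x = 130  [form.left = nav.right + 12]
4. form.w = 131  [form.w = 131]

form = (x=130, y=13, w=131, h=100)
violated soft preferences: 19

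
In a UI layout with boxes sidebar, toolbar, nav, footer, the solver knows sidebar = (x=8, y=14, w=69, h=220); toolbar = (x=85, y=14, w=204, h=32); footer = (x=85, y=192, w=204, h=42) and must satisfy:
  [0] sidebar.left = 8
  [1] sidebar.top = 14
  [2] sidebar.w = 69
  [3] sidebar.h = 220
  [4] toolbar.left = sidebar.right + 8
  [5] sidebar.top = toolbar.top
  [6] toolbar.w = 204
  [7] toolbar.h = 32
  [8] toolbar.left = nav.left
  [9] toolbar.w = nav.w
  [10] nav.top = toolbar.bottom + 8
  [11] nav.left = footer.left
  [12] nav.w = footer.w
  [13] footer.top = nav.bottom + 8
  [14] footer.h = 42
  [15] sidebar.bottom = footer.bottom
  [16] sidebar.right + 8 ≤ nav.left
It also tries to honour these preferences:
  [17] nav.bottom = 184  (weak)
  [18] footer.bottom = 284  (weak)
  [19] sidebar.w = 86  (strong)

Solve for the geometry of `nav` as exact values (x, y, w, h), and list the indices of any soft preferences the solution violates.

nav = (x=85, y=54, w=204, h=130)
violated soft preferences: 18, 19

1. nav.x = 85  [toolbar.left = nav.left]
2. nav.w = 204  [toolbar.w = nav.w]
3. nav.y = 54  [nav.top = toolbar.bottom + 8]
4. nav.h = 130  [footer.top = nav.bottom + 8]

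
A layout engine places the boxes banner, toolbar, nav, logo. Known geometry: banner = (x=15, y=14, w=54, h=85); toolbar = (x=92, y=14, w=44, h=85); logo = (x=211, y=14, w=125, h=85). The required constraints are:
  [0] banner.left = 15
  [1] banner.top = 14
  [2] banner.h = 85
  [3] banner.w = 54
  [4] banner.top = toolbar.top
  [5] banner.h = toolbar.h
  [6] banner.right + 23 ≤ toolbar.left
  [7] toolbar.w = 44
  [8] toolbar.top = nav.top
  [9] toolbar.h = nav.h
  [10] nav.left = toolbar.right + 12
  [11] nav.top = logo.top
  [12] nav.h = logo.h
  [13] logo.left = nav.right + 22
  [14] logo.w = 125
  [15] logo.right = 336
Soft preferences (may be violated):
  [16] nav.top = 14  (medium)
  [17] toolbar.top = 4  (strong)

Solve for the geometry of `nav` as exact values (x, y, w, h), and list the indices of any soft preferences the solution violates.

1. nav.y = 14  [toolbar.top = nav.top]
2. nav.h = 85  [toolbar.h = nav.h]
3. nav.x = 148  [nav.left = toolbar.right + 12]
4. nav.w = 41  [logo.left = nav.right + 22]

nav = (x=148, y=14, w=41, h=85)
violated soft preferences: 17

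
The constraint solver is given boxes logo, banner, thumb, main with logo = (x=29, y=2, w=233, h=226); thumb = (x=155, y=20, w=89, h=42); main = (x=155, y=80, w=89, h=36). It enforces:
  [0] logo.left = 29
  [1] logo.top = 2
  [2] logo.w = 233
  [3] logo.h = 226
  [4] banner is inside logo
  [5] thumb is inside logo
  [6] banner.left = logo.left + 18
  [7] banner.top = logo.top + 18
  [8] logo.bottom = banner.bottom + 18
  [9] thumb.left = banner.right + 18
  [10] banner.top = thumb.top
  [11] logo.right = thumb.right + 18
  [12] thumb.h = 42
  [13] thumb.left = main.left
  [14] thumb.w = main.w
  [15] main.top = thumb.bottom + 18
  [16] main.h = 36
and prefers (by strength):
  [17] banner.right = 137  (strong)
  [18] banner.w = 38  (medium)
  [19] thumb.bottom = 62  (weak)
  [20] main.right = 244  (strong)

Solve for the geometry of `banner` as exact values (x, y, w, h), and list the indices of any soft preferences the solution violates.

banner = (x=47, y=20, w=90, h=190)
violated soft preferences: 18

1. banner.x = 47  [banner.left = logo.left + 18]
2. banner.y = 20  [banner.top = logo.top + 18]
3. banner.h = 190  [logo.bottom = banner.bottom + 18]
4. banner.w = 90  [thumb.left = banner.right + 18]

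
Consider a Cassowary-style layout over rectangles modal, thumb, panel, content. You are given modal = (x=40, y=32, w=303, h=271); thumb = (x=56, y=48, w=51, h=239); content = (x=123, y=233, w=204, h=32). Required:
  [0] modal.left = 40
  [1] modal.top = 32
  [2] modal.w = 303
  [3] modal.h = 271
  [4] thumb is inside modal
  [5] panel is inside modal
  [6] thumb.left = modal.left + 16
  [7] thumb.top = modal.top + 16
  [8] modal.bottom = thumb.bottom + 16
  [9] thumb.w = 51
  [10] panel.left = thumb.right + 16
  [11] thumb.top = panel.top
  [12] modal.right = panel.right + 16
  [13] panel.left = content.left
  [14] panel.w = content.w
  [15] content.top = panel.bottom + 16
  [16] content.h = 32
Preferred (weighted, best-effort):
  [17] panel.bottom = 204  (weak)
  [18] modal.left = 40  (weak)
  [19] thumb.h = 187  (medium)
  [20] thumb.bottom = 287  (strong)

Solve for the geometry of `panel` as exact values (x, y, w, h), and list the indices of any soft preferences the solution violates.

1. panel.x = 123  [panel.left = thumb.right + 16]
2. panel.y = 48  [thumb.top = panel.top]
3. panel.w = 204  [modal.right = panel.right + 16]
4. panel.h = 169  [content.top = panel.bottom + 16]

panel = (x=123, y=48, w=204, h=169)
violated soft preferences: 17, 19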